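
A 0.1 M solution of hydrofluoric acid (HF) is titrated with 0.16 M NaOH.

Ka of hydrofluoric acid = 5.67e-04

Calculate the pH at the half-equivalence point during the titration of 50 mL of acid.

At half-equivalence [HA] = [A⁻], so Henderson-Hasselbalch gives pH = pKa = -log(5.67e-04) = 3.25.

pH = pKa = 3.25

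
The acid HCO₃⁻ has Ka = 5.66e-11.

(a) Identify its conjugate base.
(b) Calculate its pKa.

(a) The conjugate base is formed by removing one H⁺ from HCO₃⁻, giving CO₃²⁻. (b) pKa = -log(Ka) = -log(5.66e-11) = 10.25.

Conjugate base: CO₃²⁻; pK_a = 10.25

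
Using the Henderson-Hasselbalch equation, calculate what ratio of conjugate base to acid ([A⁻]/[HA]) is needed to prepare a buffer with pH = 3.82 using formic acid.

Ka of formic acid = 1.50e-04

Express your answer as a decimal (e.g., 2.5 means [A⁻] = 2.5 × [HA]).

pKa = -log(1.50e-04) = 3.8239. pH = pKa + log([A⁻]/[HA]), so log([A⁻]/[HA]) = pH − pKa = 3.82 − 3.8239 = -0.0039. [A⁻]/[HA] = 10^(-0.0039) = 0.991

[A⁻]/[HA] = 0.991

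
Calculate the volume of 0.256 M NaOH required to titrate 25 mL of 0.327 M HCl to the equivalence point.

At equivalence: moles acid = moles base. moles HCl = 0.327 × 25/1000 = 0.008175 mol. V_base = moles / 0.256 × 1000 = 31.9 mL.

V_{base} = 31.9 mL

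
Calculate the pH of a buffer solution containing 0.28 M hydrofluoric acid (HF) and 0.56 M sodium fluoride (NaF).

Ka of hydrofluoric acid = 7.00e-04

pKa = -log(7.00e-04) = 3.15. pH = pKa + log([A⁻]/[HA]) = 3.15 + log(0.56/0.28)

pH = 3.46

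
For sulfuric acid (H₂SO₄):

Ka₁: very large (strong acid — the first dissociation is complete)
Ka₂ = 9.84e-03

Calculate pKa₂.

pKa₂ = -log(Ka₂) = -log(9.84e-03) = 2.01.

pK_{a2} = 2.01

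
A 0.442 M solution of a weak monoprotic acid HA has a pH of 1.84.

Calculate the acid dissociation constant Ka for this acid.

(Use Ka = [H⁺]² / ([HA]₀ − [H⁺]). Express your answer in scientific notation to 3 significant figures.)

[H⁺] = 10^(−pH) = 10^(−1.84) = 1.445e-02 M. For HA ⇌ H⁺ + A⁻, Ka = [H⁺][A⁻]/[HA] = [H⁺]² / ([HA]₀ − [H⁺]) = (1.445e-02)² / (0.442 − 1.445e-02) = 4.89e-04.

K_a = 4.89e-04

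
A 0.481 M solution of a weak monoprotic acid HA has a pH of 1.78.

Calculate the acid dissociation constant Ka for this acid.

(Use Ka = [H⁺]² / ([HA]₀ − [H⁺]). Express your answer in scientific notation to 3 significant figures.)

[H⁺] = 10^(−pH) = 10^(−1.78) = 1.660e-02 M. For HA ⇌ H⁺ + A⁻, Ka = [H⁺][A⁻]/[HA] = [H⁺]² / ([HA]₀ − [H⁺]) = (1.660e-02)² / (0.481 − 1.660e-02) = 5.93e-04.

K_a = 5.93e-04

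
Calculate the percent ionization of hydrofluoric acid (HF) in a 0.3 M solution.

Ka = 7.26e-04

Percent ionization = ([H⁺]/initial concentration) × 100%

Using Ka equilibrium: x² + Ka×x - Ka×C = 0. Solving: [H⁺] = 1.4400e-02. Percent = (1.4400e-02/0.3) × 100

Percent ionization = 4.8%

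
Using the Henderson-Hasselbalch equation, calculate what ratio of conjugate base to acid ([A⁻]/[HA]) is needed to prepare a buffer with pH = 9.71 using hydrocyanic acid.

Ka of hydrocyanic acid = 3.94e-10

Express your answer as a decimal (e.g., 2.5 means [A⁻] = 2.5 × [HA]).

pKa = -log(3.94e-10) = 9.4045. pH = pKa + log([A⁻]/[HA]), so log([A⁻]/[HA]) = pH − pKa = 9.71 − 9.4045 = 0.3055. [A⁻]/[HA] = 10^(0.3055) = 2.02

[A⁻]/[HA] = 2.02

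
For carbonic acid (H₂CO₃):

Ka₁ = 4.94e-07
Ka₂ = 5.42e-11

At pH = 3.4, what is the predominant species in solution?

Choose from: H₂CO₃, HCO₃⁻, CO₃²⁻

pKa₁ = 6.31, pKa₂ = 10.27. For a polyprotic acid the predominant species crosses at each pKa: below pKa_n the protonated form dominates, above it the deprotonated form does. At pH = 3.4, the predominant species is H₂CO₃.

H₂CO₃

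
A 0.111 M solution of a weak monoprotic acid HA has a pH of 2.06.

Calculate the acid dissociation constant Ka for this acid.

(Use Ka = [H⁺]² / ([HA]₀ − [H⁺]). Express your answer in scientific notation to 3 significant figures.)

[H⁺] = 10^(−pH) = 10^(−2.06) = 8.710e-03 M. For HA ⇌ H⁺ + A⁻, Ka = [H⁺][A⁻]/[HA] = [H⁺]² / ([HA]₀ − [H⁺]) = (8.710e-03)² / (0.111 − 8.710e-03) = 7.42e-04.

K_a = 7.42e-04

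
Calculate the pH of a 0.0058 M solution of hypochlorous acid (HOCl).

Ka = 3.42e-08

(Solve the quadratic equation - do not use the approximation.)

x² + Ka×x - Ka×C = 0. Using quadratic formula: [H⁺] = 1.4067e-05

pH = 4.85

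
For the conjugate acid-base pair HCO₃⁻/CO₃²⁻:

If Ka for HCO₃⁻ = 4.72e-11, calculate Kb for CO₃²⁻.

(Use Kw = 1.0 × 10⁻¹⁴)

For a conjugate pair Ka × Kb = Kw, so Kb = Kw/Ka = 1.0 × 10⁻¹⁴ / 4.72e-11 = 2.12e-04.

K_b = 2.12e-04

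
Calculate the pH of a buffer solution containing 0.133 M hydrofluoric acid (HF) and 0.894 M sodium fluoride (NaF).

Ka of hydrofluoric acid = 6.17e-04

pKa = -log(6.17e-04) = 3.21. pH = pKa + log([A⁻]/[HA]) = 3.21 + log(0.894/0.133)

pH = 4.04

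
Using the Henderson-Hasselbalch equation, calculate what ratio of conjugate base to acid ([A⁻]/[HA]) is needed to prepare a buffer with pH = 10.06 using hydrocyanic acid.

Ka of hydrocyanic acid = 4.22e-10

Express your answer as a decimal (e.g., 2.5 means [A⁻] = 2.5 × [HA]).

pKa = -log(4.22e-10) = 9.3747. pH = pKa + log([A⁻]/[HA]), so log([A⁻]/[HA]) = pH − pKa = 10.06 − 9.3747 = 0.6853. [A⁻]/[HA] = 10^(0.6853) = 4.85

[A⁻]/[HA] = 4.85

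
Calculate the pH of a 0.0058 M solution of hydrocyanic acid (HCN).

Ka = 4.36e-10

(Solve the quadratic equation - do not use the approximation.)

x² + Ka×x - Ka×C = 0. Using quadratic formula: [H⁺] = 1.5900e-06

pH = 5.80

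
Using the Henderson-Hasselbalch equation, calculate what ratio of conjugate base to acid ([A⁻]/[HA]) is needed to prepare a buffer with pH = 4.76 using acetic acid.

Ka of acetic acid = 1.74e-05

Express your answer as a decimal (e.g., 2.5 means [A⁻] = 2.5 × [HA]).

pKa = -log(1.74e-05) = 4.7595. pH = pKa + log([A⁻]/[HA]), so log([A⁻]/[HA]) = pH − pKa = 4.76 − 4.7595 = 0.0005. [A⁻]/[HA] = 10^(0.0005) = 1.00

[A⁻]/[HA] = 1.00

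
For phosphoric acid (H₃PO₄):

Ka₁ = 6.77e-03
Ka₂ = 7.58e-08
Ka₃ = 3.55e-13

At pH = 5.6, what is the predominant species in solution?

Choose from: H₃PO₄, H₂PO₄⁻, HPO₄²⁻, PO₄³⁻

pKa₁ = 2.17, pKa₂ = 7.12, pKa₃ = 12.45. For a polyprotic acid the predominant species crosses at each pKa: below pKa_n the protonated form dominates, above it the deprotonated form does. At pH = 5.6, the predominant species is H₂PO₄⁻.

H₂PO₄⁻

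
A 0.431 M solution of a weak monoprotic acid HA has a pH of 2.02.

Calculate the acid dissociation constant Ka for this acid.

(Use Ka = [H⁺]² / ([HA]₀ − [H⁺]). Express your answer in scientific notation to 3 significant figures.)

[H⁺] = 10^(−pH) = 10^(−2.02) = 9.550e-03 M. For HA ⇌ H⁺ + A⁻, Ka = [H⁺][A⁻]/[HA] = [H⁺]² / ([HA]₀ − [H⁺]) = (9.550e-03)² / (0.431 − 9.550e-03) = 2.16e-04.

K_a = 2.16e-04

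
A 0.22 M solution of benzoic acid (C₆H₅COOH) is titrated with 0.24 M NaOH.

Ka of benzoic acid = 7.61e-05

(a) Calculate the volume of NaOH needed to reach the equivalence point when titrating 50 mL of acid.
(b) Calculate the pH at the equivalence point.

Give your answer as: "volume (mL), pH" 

moles acid = 0.22 × 50/1000 = 0.011 mol; V_base = moles/0.24 × 1000 = 45.8 mL. At equivalence only the conjugate base is present: [A⁻] = 0.011/0.096 = 1.1478e-01 M. Kb = Kw/Ka = 1.31e-10; [OH⁻] = √(Kb × [A⁻]) = 3.8837e-06; pOH = 5.41; pH = 14 - pOH = 8.59.

V = 45.8 mL, pH = 8.59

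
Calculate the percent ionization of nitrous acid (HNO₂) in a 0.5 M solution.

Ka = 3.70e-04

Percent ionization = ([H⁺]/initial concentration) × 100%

Using Ka equilibrium: x² + Ka×x - Ka×C = 0. Solving: [H⁺] = 1.3418e-02. Percent = (1.3418e-02/0.5) × 100

Percent ionization = 2.68%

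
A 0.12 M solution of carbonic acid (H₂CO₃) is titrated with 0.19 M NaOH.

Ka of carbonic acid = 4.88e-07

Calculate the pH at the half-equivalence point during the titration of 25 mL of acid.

At half-equivalence [HA] = [A⁻], so Henderson-Hasselbalch gives pH = pKa = -log(4.88e-07) = 6.31.

pH = pKa = 6.31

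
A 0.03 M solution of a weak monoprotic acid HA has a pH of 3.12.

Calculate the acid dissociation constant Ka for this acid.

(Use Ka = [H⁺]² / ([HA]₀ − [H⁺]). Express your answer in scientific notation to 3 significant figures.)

[H⁺] = 10^(−pH) = 10^(−3.12) = 7.586e-04 M. For HA ⇌ H⁺ + A⁻, Ka = [H⁺][A⁻]/[HA] = [H⁺]² / ([HA]₀ − [H⁺]) = (7.586e-04)² / (0.03 − 7.586e-04) = 1.97e-05.

K_a = 1.97e-05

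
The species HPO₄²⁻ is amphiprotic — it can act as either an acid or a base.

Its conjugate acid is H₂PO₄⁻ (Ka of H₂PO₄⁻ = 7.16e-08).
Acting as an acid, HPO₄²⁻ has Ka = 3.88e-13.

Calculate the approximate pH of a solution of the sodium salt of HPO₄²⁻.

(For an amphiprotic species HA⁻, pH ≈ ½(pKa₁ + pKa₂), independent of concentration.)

pKa₁ = -log(7.16e-08) = 7.15; pKa₂ = -log(3.88e-13) = 12.41. For an amphiprotic species, pH ≈ ½(pKa₁ + pKa₂) = ½(7.15 + 12.41) = 9.78.

pH = 9.78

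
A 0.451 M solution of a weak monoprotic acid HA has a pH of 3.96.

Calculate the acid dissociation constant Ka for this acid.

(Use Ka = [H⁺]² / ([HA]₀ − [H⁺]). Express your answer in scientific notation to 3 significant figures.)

[H⁺] = 10^(−pH) = 10^(−3.96) = 1.096e-04 M. For HA ⇌ H⁺ + A⁻, Ka = [H⁺][A⁻]/[HA] = [H⁺]² / ([HA]₀ − [H⁺]) = (1.096e-04)² / (0.451 − 1.096e-04) = 2.67e-08.

K_a = 2.67e-08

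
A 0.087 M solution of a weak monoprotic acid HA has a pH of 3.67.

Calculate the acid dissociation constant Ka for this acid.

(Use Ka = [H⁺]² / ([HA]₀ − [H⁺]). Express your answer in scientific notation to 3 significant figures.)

[H⁺] = 10^(−pH) = 10^(−3.67) = 2.138e-04 M. For HA ⇌ H⁺ + A⁻, Ka = [H⁺][A⁻]/[HA] = [H⁺]² / ([HA]₀ − [H⁺]) = (2.138e-04)² / (0.087 − 2.138e-04) = 5.27e-07.

K_a = 5.27e-07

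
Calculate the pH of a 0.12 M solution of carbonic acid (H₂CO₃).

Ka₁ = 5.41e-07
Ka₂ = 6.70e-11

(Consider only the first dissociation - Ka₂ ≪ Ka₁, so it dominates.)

First dissociation dominates. From Ka₁ = [H⁺][HA⁻]/[H₂A], x² + Ka₁·x − Ka₁·C = 0 with C = 0.12 M and Ka₁ = 5.41e-07. Solving: [H⁺] = (−Ka₁ + √(Ka₁² + 4·Ka₁·C)) / 2 = 2.5452e-04 M. pH = -log(2.5452e-04) = 3.59.

pH = 3.59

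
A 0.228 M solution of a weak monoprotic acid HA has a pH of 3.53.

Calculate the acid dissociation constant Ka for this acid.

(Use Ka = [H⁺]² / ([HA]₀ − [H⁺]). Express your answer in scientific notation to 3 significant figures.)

[H⁺] = 10^(−pH) = 10^(−3.53) = 2.951e-04 M. For HA ⇌ H⁺ + A⁻, Ka = [H⁺][A⁻]/[HA] = [H⁺]² / ([HA]₀ − [H⁺]) = (2.951e-04)² / (0.228 − 2.951e-04) = 3.82e-07.

K_a = 3.82e-07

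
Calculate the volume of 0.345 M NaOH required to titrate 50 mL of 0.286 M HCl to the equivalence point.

At equivalence: moles acid = moles base. moles HCl = 0.286 × 50/1000 = 0.0143 mol. V_base = moles / 0.345 × 1000 = 41.4 mL.

V_{base} = 41.4 mL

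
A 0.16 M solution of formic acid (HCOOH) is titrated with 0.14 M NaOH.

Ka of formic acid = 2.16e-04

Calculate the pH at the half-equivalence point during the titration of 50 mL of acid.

At half-equivalence [HA] = [A⁻], so Henderson-Hasselbalch gives pH = pKa = -log(2.16e-04) = 3.67.

pH = pKa = 3.67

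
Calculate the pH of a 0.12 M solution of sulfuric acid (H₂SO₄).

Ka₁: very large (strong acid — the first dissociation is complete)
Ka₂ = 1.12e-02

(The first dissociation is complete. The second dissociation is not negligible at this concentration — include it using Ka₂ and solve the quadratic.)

First dissociation is complete: [H⁺]₀ = [HSO₄⁻]₀ = C = 0.12 M. Second dissociation HSO₄⁻ ⇌ H⁺ + SO₄²⁻: let x = [SO₄²⁻]. Ka₂ = (C + x)·x / (C − x) = 1.12e-02 → x² + (C + Ka₂)·x − Ka₂·C = 0 → x² + 0.13120·x − 1.344e-03 = 0. x = (−0.13120 + √(0.13120² + 4 × 1.344e-03)) / 2 = 9.5489e-03 M. [H⁺] = C + x = 0.12 + 9.5489e-03 = 1.2955e-01 M. pH = -log(1.2955e-01) = 0.89.

pH = 0.89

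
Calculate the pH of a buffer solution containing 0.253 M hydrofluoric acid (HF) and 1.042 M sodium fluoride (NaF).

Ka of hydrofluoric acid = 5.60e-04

pKa = -log(5.60e-04) = 3.25. pH = pKa + log([A⁻]/[HA]) = 3.25 + log(1.042/0.253)

pH = 3.87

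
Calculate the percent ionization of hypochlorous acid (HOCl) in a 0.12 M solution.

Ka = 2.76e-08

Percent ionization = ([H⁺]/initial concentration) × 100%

Using Ka equilibrium: x² + Ka×x - Ka×C = 0. Solving: [H⁺] = 5.7536e-05. Percent = (5.7536e-05/0.12) × 100

Percent ionization = 0.0479%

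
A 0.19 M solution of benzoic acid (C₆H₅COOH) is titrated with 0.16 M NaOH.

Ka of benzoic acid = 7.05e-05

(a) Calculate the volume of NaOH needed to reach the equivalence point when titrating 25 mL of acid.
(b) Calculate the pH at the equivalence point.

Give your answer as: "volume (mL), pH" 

moles acid = 0.19 × 25/1000 = 0.00475 mol; V_base = moles/0.16 × 1000 = 29.7 mL. At equivalence only the conjugate base is present: [A⁻] = 0.00475/0.055 = 8.6857e-02 M. Kb = Kw/Ka = 1.42e-10; [OH⁻] = √(Kb × [A⁻]) = 3.5100e-06; pOH = 5.45; pH = 14 - pOH = 8.55.

V = 29.7 mL, pH = 8.55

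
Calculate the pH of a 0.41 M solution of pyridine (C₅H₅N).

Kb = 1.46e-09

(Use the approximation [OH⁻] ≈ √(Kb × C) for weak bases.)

[OH⁻] = √(Kb × C) = √(1.46e-09 × 0.41) = 2.4466e-05. pOH = 4.61, pH = 14 - pOH

pH = 9.39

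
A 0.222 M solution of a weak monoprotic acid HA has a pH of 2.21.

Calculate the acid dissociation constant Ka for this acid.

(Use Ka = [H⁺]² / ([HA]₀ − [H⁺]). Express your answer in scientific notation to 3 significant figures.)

[H⁺] = 10^(−pH) = 10^(−2.21) = 6.166e-03 M. For HA ⇌ H⁺ + A⁻, Ka = [H⁺][A⁻]/[HA] = [H⁺]² / ([HA]₀ − [H⁺]) = (6.166e-03)² / (0.222 − 6.166e-03) = 1.76e-04.

K_a = 1.76e-04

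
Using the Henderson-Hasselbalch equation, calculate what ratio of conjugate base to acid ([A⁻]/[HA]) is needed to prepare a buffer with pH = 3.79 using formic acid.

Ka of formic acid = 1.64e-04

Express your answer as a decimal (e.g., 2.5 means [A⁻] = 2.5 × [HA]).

pKa = -log(1.64e-04) = 3.7852. pH = pKa + log([A⁻]/[HA]), so log([A⁻]/[HA]) = pH − pKa = 3.79 − 3.7852 = 0.0048. [A⁻]/[HA] = 10^(0.0048) = 1.01

[A⁻]/[HA] = 1.01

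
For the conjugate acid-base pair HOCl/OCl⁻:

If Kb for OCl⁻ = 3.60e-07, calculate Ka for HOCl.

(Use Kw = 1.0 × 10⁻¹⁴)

For a conjugate pair Ka × Kb = Kw, so Ka = Kw/Kb = 1.0 × 10⁻¹⁴ / 3.60e-07 = 2.78e-08.

K_a = 2.78e-08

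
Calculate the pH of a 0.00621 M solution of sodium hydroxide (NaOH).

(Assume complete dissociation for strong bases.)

[OH⁻] = 0.00621 M for strong base. pOH = -log[OH⁻] = 2.21, pH = 14 - pOH

pH = 11.79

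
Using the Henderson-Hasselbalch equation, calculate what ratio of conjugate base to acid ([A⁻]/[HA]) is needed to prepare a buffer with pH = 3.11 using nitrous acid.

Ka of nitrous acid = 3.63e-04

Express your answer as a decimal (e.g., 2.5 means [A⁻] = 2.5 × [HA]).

pKa = -log(3.63e-04) = 3.4401. pH = pKa + log([A⁻]/[HA]), so log([A⁻]/[HA]) = pH − pKa = 3.11 − 3.4401 = -0.3301. [A⁻]/[HA] = 10^(-0.3301) = 0.468

[A⁻]/[HA] = 0.468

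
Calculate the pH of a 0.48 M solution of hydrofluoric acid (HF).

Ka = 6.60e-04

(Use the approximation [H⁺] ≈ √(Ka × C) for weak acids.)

[H⁺] = √(Ka × C) = √(6.60e-04 × 0.48) = 1.7799e-02. pH = -log(1.7799e-02)

pH = 1.75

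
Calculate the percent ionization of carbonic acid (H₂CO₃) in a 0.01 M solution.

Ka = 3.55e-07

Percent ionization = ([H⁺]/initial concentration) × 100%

Using Ka equilibrium: x² + Ka×x - Ka×C = 0. Solving: [H⁺] = 5.9405e-05. Percent = (5.9405e-05/0.01) × 100

Percent ionization = 0.594%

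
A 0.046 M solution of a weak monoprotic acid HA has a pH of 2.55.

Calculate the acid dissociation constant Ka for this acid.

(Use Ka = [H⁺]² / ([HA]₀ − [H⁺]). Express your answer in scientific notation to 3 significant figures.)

[H⁺] = 10^(−pH) = 10^(−2.55) = 2.818e-03 M. For HA ⇌ H⁺ + A⁻, Ka = [H⁺][A⁻]/[HA] = [H⁺]² / ([HA]₀ − [H⁺]) = (2.818e-03)² / (0.046 − 2.818e-03) = 1.84e-04.

K_a = 1.84e-04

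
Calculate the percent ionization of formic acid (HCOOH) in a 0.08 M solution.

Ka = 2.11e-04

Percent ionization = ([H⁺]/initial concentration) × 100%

Using Ka equilibrium: x² + Ka×x - Ka×C = 0. Solving: [H⁺] = 4.0044e-03. Percent = (4.0044e-03/0.08) × 100

Percent ionization = 5.01%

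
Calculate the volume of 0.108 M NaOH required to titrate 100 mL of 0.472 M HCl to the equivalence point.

At equivalence: moles acid = moles base. moles HCl = 0.472 × 100/1000 = 0.0472 mol. V_base = moles / 0.108 × 1000 = 437.0 mL.

V_{base} = 437.0 mL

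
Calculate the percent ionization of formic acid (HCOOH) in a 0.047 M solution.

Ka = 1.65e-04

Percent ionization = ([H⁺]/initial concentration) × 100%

Using Ka equilibrium: x² + Ka×x - Ka×C = 0. Solving: [H⁺] = 2.7035e-03. Percent = (2.7035e-03/0.047) × 100

Percent ionization = 5.75%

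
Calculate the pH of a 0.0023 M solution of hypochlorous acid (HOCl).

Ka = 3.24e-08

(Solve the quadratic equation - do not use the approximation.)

x² + Ka×x - Ka×C = 0. Using quadratic formula: [H⁺] = 8.6163e-06

pH = 5.06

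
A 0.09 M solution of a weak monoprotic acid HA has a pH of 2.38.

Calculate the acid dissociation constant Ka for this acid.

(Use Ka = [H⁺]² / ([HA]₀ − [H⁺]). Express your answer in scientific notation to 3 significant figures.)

[H⁺] = 10^(−pH) = 10^(−2.38) = 4.169e-03 M. For HA ⇌ H⁺ + A⁻, Ka = [H⁺][A⁻]/[HA] = [H⁺]² / ([HA]₀ − [H⁺]) = (4.169e-03)² / (0.09 − 4.169e-03) = 2.02e-04.

K_a = 2.02e-04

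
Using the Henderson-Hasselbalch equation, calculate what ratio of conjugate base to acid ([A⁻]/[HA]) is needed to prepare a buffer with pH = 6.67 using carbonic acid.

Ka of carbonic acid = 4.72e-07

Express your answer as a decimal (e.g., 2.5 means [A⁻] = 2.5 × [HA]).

pKa = -log(4.72e-07) = 6.3261. pH = pKa + log([A⁻]/[HA]), so log([A⁻]/[HA]) = pH − pKa = 6.67 − 6.3261 = 0.3439. [A⁻]/[HA] = 10^(0.3439) = 2.21

[A⁻]/[HA] = 2.21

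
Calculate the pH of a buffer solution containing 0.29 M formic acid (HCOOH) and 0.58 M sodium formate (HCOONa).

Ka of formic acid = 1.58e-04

pKa = -log(1.58e-04) = 3.80. pH = pKa + log([A⁻]/[HA]) = 3.80 + log(0.58/0.29)

pH = 4.10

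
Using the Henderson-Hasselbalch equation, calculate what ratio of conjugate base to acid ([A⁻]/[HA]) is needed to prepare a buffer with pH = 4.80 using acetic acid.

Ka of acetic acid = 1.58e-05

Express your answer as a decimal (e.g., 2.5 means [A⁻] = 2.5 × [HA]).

pKa = -log(1.58e-05) = 4.8013. pH = pKa + log([A⁻]/[HA]), so log([A⁻]/[HA]) = pH − pKa = 4.80 − 4.8013 = -0.0013. [A⁻]/[HA] = 10^(-0.0013) = 0.997

[A⁻]/[HA] = 0.997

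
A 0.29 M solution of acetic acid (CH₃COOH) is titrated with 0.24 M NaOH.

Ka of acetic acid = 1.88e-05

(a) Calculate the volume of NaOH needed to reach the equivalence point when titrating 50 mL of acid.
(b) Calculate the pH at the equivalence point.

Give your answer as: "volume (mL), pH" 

moles acid = 0.29 × 50/1000 = 0.0145 mol; V_base = moles/0.24 × 1000 = 60.4 mL. At equivalence only the conjugate base is present: [A⁻] = 0.0145/0.110 = 1.3132e-01 M. Kb = Kw/Ka = 5.32e-10; [OH⁻] = √(Kb × [A⁻]) = 8.3577e-06; pOH = 5.08; pH = 14 - pOH = 8.92.

V = 60.4 mL, pH = 8.92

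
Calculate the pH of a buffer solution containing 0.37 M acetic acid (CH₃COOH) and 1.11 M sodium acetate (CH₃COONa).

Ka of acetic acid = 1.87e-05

pKa = -log(1.87e-05) = 4.73. pH = pKa + log([A⁻]/[HA]) = 4.73 + log(1.11/0.37)

pH = 5.21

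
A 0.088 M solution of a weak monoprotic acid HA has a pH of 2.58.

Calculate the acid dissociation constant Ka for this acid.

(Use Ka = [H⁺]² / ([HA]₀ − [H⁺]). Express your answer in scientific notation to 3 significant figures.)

[H⁺] = 10^(−pH) = 10^(−2.58) = 2.630e-03 M. For HA ⇌ H⁺ + A⁻, Ka = [H⁺][A⁻]/[HA] = [H⁺]² / ([HA]₀ − [H⁺]) = (2.630e-03)² / (0.088 − 2.630e-03) = 8.10e-05.

K_a = 8.10e-05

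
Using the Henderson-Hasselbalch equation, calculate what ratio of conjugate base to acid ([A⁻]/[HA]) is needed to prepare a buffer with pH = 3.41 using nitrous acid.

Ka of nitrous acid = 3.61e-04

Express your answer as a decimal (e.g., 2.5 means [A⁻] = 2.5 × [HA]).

pKa = -log(3.61e-04) = 3.4425. pH = pKa + log([A⁻]/[HA]), so log([A⁻]/[HA]) = pH − pKa = 3.41 − 3.4425 = -0.0325. [A⁻]/[HA] = 10^(-0.0325) = 0.928

[A⁻]/[HA] = 0.928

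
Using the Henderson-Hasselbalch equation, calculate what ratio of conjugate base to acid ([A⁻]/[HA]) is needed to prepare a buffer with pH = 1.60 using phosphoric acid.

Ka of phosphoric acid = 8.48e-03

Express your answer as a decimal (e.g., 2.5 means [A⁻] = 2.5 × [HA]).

pKa = -log(8.48e-03) = 2.0716. pH = pKa + log([A⁻]/[HA]), so log([A⁻]/[HA]) = pH − pKa = 1.60 − 2.0716 = -0.4716. [A⁻]/[HA] = 10^(-0.4716) = 0.338

[A⁻]/[HA] = 0.338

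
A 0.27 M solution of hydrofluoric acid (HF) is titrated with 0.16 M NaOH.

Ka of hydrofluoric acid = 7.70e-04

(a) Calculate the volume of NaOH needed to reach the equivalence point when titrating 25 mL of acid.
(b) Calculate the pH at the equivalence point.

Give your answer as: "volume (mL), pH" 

moles acid = 0.27 × 25/1000 = 0.00675 mol; V_base = moles/0.16 × 1000 = 42.2 mL. At equivalence only the conjugate base is present: [A⁻] = 0.00675/0.067 = 1.0047e-01 M. Kb = Kw/Ka = 1.30e-11; [OH⁻] = √(Kb × [A⁻]) = 1.1423e-06; pOH = 5.94; pH = 14 - pOH = 8.06.

V = 42.2 mL, pH = 8.06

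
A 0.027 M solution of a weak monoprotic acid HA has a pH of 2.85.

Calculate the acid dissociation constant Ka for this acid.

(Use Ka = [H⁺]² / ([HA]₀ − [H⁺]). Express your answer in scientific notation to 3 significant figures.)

[H⁺] = 10^(−pH) = 10^(−2.85) = 1.413e-03 M. For HA ⇌ H⁺ + A⁻, Ka = [H⁺][A⁻]/[HA] = [H⁺]² / ([HA]₀ − [H⁺]) = (1.413e-03)² / (0.027 − 1.413e-03) = 7.80e-05.

K_a = 7.80e-05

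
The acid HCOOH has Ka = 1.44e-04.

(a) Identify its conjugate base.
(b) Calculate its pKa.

(a) The conjugate base is formed by removing one H⁺ from HCOOH, giving HCOO⁻. (b) pKa = -log(Ka) = -log(1.44e-04) = 3.84.

Conjugate base: HCOO⁻; pK_a = 3.84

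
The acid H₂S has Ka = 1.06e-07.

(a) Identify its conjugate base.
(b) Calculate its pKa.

(a) The conjugate base is formed by removing one H⁺ from H₂S, giving HS⁻. (b) pKa = -log(Ka) = -log(1.06e-07) = 6.97.

Conjugate base: HS⁻; pK_a = 6.97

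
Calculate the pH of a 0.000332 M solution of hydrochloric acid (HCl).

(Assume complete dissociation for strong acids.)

[H⁺] = 0.000332 M for strong acid. pH = -log[H⁺] = -log(0.000332)

pH = 3.48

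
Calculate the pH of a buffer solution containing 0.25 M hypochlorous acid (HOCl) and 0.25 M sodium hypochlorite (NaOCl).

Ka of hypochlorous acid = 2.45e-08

pKa = -log(2.45e-08) = 7.61. pH = pKa + log([A⁻]/[HA]) = 7.61 + log(0.25/0.25)

pH = 7.61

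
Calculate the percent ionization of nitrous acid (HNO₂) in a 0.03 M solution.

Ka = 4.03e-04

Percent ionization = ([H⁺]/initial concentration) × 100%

Using Ka equilibrium: x² + Ka×x - Ka×C = 0. Solving: [H⁺] = 3.2814e-03. Percent = (3.2814e-03/0.03) × 100

Percent ionization = 10.9%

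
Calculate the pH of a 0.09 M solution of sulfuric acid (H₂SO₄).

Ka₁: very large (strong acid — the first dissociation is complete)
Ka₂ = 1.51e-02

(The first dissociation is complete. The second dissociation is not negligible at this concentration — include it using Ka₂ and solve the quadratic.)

First dissociation is complete: [H⁺]₀ = [HSO₄⁻]₀ = C = 0.09 M. Second dissociation HSO₄⁻ ⇌ H⁺ + SO₄²⁻: let x = [SO₄²⁻]. Ka₂ = (C + x)·x / (C − x) = 1.51e-02 → x² + (C + Ka₂)·x − Ka₂·C = 0 → x² + 0.10510·x − 1.359e-03 = 0. x = (−0.10510 + √(0.10510² + 4 × 1.359e-03)) / 2 = 1.1641e-02 M. [H⁺] = C + x = 0.09 + 1.1641e-02 = 1.0164e-01 M. pH = -log(1.0164e-01) = 0.99.

pH = 0.99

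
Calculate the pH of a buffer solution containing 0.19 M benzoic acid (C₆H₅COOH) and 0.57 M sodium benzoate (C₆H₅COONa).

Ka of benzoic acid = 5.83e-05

pKa = -log(5.83e-05) = 4.23. pH = pKa + log([A⁻]/[HA]) = 4.23 + log(0.57/0.19)

pH = 4.71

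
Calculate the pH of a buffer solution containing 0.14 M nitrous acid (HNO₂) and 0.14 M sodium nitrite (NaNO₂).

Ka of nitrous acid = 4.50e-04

pKa = -log(4.50e-04) = 3.35. pH = pKa + log([A⁻]/[HA]) = 3.35 + log(0.14/0.14)

pH = 3.35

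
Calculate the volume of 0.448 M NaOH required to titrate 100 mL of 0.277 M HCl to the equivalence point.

At equivalence: moles acid = moles base. moles HCl = 0.277 × 100/1000 = 0.0277 mol. V_base = moles / 0.448 × 1000 = 61.8 mL.

V_{base} = 61.8 mL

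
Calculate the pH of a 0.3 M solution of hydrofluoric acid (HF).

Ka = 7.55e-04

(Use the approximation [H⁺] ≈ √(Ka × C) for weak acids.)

[H⁺] = √(Ka × C) = √(7.55e-04 × 0.3) = 1.5050e-02. pH = -log(1.5050e-02)

pH = 1.82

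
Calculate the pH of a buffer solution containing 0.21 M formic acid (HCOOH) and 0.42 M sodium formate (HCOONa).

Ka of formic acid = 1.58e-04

pKa = -log(1.58e-04) = 3.80. pH = pKa + log([A⁻]/[HA]) = 3.80 + log(0.42/0.21)

pH = 4.10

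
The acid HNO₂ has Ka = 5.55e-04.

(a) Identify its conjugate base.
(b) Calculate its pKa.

(a) The conjugate base is formed by removing one H⁺ from HNO₂, giving NO₂⁻. (b) pKa = -log(Ka) = -log(5.55e-04) = 3.26.

Conjugate base: NO₂⁻; pK_a = 3.26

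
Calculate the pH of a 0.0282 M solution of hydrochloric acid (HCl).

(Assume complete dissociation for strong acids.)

[H⁺] = 0.0282 M for strong acid. pH = -log[H⁺] = -log(0.0282)

pH = 1.55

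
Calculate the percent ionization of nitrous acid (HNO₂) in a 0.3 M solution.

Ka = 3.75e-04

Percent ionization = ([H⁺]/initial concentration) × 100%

Using Ka equilibrium: x² + Ka×x - Ka×C = 0. Solving: [H⁺] = 1.0421e-02. Percent = (1.0421e-02/0.3) × 100

Percent ionization = 3.47%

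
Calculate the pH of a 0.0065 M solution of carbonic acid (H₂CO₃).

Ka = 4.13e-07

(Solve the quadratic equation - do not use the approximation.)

x² + Ka×x - Ka×C = 0. Using quadratic formula: [H⁺] = 5.1606e-05

pH = 4.29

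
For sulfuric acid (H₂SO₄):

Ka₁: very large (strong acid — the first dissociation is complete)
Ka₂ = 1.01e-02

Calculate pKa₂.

pKa₂ = -log(Ka₂) = -log(1.01e-02) = 2.00.

pK_{a2} = 2.00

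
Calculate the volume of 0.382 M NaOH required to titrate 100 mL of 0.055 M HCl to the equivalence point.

At equivalence: moles acid = moles base. moles HCl = 0.055 × 100/1000 = 0.0055 mol. V_base = moles / 0.382 × 1000 = 14.4 mL.

V_{base} = 14.4 mL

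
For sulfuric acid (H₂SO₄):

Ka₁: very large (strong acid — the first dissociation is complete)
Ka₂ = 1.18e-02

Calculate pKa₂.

pKa₂ = -log(Ka₂) = -log(1.18e-02) = 1.93.

pK_{a2} = 1.93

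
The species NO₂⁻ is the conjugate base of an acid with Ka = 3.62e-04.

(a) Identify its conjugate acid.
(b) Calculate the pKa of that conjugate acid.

(a) The conjugate acid is formed by adding one H⁺ to NO₂⁻, giving HNO₂. (b) pKa = -log(Ka) = -log(3.62e-04) = 3.44.

Conjugate acid: HNO₂; pK_a = 3.44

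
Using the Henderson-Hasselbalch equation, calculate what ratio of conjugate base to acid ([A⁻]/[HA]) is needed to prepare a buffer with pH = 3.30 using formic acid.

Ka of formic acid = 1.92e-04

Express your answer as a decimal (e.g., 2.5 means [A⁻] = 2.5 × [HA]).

pKa = -log(1.92e-04) = 3.7167. pH = pKa + log([A⁻]/[HA]), so log([A⁻]/[HA]) = pH − pKa = 3.30 − 3.7167 = -0.4167. [A⁻]/[HA] = 10^(-0.4167) = 0.383

[A⁻]/[HA] = 0.383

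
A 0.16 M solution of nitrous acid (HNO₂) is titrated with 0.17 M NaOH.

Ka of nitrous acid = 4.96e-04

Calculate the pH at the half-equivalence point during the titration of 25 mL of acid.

At half-equivalence [HA] = [A⁻], so Henderson-Hasselbalch gives pH = pKa = -log(4.96e-04) = 3.30.

pH = pKa = 3.30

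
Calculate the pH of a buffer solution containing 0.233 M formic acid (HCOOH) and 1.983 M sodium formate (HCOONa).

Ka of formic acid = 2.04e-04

pKa = -log(2.04e-04) = 3.69. pH = pKa + log([A⁻]/[HA]) = 3.69 + log(1.983/0.233)

pH = 4.62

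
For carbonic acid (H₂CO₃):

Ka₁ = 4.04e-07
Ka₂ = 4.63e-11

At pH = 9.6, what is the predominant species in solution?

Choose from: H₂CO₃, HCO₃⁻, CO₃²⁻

pKa₁ = 6.39, pKa₂ = 10.33. For a polyprotic acid the predominant species crosses at each pKa: below pKa_n the protonated form dominates, above it the deprotonated form does. At pH = 9.6, the predominant species is HCO₃⁻.

HCO₃⁻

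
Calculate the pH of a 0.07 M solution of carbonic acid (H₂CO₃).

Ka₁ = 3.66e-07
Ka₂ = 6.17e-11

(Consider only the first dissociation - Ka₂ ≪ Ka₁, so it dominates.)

First dissociation dominates. From Ka₁ = [H⁺][HA⁻]/[H₂A], x² + Ka₁·x − Ka₁·C = 0 with C = 0.07 M and Ka₁ = 3.66e-07. Solving: [H⁺] = (−Ka₁ + √(Ka₁² + 4·Ka₁·C)) / 2 = 1.5988e-04 M. pH = -log(1.5988e-04) = 3.80.

pH = 3.80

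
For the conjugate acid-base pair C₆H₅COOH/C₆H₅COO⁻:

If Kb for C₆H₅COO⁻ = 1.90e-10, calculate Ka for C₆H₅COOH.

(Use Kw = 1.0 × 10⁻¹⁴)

For a conjugate pair Ka × Kb = Kw, so Ka = Kw/Kb = 1.0 × 10⁻¹⁴ / 1.90e-10 = 5.26e-05.

K_a = 5.26e-05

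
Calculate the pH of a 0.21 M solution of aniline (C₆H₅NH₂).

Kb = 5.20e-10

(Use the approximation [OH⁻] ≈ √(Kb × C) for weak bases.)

[OH⁻] = √(Kb × C) = √(5.20e-10 × 0.21) = 1.0450e-05. pOH = 4.98, pH = 14 - pOH

pH = 9.02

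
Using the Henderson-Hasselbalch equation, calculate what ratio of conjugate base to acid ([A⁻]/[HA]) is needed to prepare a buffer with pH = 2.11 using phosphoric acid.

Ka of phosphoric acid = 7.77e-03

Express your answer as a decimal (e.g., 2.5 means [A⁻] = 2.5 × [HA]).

pKa = -log(7.77e-03) = 2.1096. pH = pKa + log([A⁻]/[HA]), so log([A⁻]/[HA]) = pH − pKa = 2.11 − 2.1096 = 0.0004. [A⁻]/[HA] = 10^(0.0004) = 1.00

[A⁻]/[HA] = 1.00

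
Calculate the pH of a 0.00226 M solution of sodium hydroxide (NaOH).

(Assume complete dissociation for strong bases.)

[OH⁻] = 0.00226 M for strong base. pOH = -log[OH⁻] = 2.65, pH = 14 - pOH

pH = 11.35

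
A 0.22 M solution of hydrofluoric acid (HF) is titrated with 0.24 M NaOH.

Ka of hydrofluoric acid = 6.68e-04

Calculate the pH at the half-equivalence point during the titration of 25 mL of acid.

At half-equivalence [HA] = [A⁻], so Henderson-Hasselbalch gives pH = pKa = -log(6.68e-04) = 3.18.

pH = pKa = 3.18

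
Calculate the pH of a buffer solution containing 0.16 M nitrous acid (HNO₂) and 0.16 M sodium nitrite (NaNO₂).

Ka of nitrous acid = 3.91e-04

pKa = -log(3.91e-04) = 3.41. pH = pKa + log([A⁻]/[HA]) = 3.41 + log(0.16/0.16)

pH = 3.41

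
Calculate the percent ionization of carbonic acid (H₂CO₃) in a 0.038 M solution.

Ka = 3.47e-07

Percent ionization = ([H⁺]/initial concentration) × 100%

Using Ka equilibrium: x² + Ka×x - Ka×C = 0. Solving: [H⁺] = 1.1466e-04. Percent = (1.1466e-04/0.038) × 100

Percent ionization = 0.302%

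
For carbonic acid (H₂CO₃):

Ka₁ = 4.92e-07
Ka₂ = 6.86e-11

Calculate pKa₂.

pKa₂ = -log(Ka₂) = -log(6.86e-11) = 10.16.

pK_{a2} = 10.16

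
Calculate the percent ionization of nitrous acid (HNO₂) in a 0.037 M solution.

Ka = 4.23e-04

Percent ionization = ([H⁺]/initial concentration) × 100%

Using Ka equilibrium: x² + Ka×x - Ka×C = 0. Solving: [H⁺] = 3.7503e-03. Percent = (3.7503e-03/0.037) × 100

Percent ionization = 10.1%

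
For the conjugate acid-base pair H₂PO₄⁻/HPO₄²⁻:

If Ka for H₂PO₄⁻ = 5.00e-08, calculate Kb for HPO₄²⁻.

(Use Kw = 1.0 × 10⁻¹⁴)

For a conjugate pair Ka × Kb = Kw, so Kb = Kw/Ka = 1.0 × 10⁻¹⁴ / 5.00e-08 = 2.00e-07.

K_b = 2.00e-07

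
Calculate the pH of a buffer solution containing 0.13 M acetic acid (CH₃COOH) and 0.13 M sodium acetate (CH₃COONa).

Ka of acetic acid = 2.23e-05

pKa = -log(2.23e-05) = 4.65. pH = pKa + log([A⁻]/[HA]) = 4.65 + log(0.13/0.13)

pH = 4.65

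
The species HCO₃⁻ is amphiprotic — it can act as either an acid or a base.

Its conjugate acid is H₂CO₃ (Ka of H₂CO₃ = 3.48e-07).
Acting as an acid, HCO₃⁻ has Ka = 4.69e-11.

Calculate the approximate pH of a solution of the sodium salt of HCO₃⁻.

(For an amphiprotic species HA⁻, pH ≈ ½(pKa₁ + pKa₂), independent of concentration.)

pKa₁ = -log(3.48e-07) = 6.46; pKa₂ = -log(4.69e-11) = 10.33. For an amphiprotic species, pH ≈ ½(pKa₁ + pKa₂) = ½(6.46 + 10.33) = 8.39.

pH = 8.39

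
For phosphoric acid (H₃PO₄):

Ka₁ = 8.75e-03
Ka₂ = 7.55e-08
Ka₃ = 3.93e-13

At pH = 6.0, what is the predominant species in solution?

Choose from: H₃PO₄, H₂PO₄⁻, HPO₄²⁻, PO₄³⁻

pKa₁ = 2.06, pKa₂ = 7.12, pKa₃ = 12.41. For a polyprotic acid the predominant species crosses at each pKa: below pKa_n the protonated form dominates, above it the deprotonated form does. At pH = 6.0, the predominant species is H₂PO₄⁻.

H₂PO₄⁻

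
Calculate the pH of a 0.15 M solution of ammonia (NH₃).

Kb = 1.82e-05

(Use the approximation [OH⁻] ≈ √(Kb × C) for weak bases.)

[OH⁻] = √(Kb × C) = √(1.82e-05 × 0.15) = 1.6523e-03. pOH = 2.78, pH = 14 - pOH

pH = 11.22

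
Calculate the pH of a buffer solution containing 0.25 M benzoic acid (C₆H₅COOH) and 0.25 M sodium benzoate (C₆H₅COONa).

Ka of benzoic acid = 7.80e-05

pKa = -log(7.80e-05) = 4.11. pH = pKa + log([A⁻]/[HA]) = 4.11 + log(0.25/0.25)

pH = 4.11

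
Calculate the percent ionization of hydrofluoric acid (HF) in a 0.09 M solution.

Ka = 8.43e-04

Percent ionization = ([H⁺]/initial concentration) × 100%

Using Ka equilibrium: x² + Ka×x - Ka×C = 0. Solving: [H⁺] = 8.2990e-03. Percent = (8.2990e-03/0.09) × 100

Percent ionization = 9.22%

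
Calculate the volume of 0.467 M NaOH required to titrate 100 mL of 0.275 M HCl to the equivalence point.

At equivalence: moles acid = moles base. moles HCl = 0.275 × 100/1000 = 0.0275 mol. V_base = moles / 0.467 × 1000 = 58.9 mL.

V_{base} = 58.9 mL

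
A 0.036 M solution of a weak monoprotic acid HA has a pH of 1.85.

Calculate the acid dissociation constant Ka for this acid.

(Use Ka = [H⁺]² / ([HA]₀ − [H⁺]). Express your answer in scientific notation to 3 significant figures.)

[H⁺] = 10^(−pH) = 10^(−1.85) = 1.413e-02 M. For HA ⇌ H⁺ + A⁻, Ka = [H⁺][A⁻]/[HA] = [H⁺]² / ([HA]₀ − [H⁺]) = (1.413e-02)² / (0.036 − 1.413e-02) = 9.12e-03.

K_a = 9.12e-03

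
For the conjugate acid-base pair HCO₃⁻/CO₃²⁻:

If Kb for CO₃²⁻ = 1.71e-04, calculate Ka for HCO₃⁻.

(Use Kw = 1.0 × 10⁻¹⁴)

For a conjugate pair Ka × Kb = Kw, so Ka = Kw/Kb = 1.0 × 10⁻¹⁴ / 1.71e-04 = 5.85e-11.

K_a = 5.85e-11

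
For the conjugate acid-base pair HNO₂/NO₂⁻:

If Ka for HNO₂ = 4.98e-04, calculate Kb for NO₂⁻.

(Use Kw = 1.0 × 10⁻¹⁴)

For a conjugate pair Ka × Kb = Kw, so Kb = Kw/Ka = 1.0 × 10⁻¹⁴ / 4.98e-04 = 2.01e-11.

K_b = 2.01e-11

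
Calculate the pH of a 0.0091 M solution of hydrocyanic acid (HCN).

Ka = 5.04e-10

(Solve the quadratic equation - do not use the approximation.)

x² + Ka×x - Ka×C = 0. Using quadratic formula: [H⁺] = 2.1413e-06

pH = 5.67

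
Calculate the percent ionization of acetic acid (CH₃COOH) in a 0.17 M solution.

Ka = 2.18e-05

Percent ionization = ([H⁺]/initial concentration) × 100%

Using Ka equilibrium: x² + Ka×x - Ka×C = 0. Solving: [H⁺] = 1.9142e-03. Percent = (1.9142e-03/0.17) × 100

Percent ionization = 1.13%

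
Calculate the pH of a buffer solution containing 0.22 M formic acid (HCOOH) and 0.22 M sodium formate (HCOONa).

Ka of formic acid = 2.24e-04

pKa = -log(2.24e-04) = 3.65. pH = pKa + log([A⁻]/[HA]) = 3.65 + log(0.22/0.22)

pH = 3.65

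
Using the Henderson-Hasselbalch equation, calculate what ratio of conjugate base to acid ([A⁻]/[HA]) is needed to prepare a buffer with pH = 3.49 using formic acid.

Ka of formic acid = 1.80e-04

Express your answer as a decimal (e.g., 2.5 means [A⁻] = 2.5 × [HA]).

pKa = -log(1.80e-04) = 3.7447. pH = pKa + log([A⁻]/[HA]), so log([A⁻]/[HA]) = pH − pKa = 3.49 − 3.7447 = -0.2547. [A⁻]/[HA] = 10^(-0.2547) = 0.556

[A⁻]/[HA] = 0.556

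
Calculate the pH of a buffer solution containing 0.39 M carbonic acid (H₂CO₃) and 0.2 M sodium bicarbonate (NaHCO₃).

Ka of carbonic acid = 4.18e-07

pKa = -log(4.18e-07) = 6.38. pH = pKa + log([A⁻]/[HA]) = 6.38 + log(0.2/0.39)

pH = 6.09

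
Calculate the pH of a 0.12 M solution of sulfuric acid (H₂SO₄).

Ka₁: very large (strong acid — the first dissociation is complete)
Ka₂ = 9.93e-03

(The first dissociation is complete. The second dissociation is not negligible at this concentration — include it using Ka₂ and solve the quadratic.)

First dissociation is complete: [H⁺]₀ = [HSO₄⁻]₀ = C = 0.12 M. Second dissociation HSO₄⁻ ⇌ H⁺ + SO₄²⁻: let x = [SO₄²⁻]. Ka₂ = (C + x)·x / (C − x) = 9.93e-03 → x² + (C + Ka₂)·x − Ka₂·C = 0 → x² + 0.12993·x − 1.192e-03 = 0. x = (−0.12993 + √(0.12993² + 4 × 1.192e-03)) / 2 = 8.6016e-03 M. [H⁺] = C + x = 0.12 + 8.6016e-03 = 1.2860e-01 M. pH = -log(1.2860e-01) = 0.89.

pH = 0.89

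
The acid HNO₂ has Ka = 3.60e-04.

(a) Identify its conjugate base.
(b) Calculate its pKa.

(a) The conjugate base is formed by removing one H⁺ from HNO₂, giving NO₂⁻. (b) pKa = -log(Ka) = -log(3.60e-04) = 3.44.

Conjugate base: NO₂⁻; pK_a = 3.44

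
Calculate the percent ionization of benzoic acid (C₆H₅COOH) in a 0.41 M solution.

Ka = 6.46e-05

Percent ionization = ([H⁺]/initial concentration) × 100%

Using Ka equilibrium: x² + Ka×x - Ka×C = 0. Solving: [H⁺] = 5.1143e-03. Percent = (5.1143e-03/0.41) × 100

Percent ionization = 1.25%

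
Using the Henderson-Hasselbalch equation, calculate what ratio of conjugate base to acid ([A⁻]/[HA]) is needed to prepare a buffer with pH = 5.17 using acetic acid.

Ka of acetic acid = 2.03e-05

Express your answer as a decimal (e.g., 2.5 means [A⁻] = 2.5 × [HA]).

pKa = -log(2.03e-05) = 4.6925. pH = pKa + log([A⁻]/[HA]), so log([A⁻]/[HA]) = pH − pKa = 5.17 − 4.6925 = 0.4775. [A⁻]/[HA] = 10^(0.4775) = 3.00

[A⁻]/[HA] = 3.00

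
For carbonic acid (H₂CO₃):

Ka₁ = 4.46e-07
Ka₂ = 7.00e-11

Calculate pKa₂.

pKa₂ = -log(Ka₂) = -log(7.00e-11) = 10.15.

pK_{a2} = 10.15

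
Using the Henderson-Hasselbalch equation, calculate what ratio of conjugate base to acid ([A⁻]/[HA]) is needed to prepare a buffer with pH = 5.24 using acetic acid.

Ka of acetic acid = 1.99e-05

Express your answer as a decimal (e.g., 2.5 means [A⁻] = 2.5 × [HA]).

pKa = -log(1.99e-05) = 4.7011. pH = pKa + log([A⁻]/[HA]), so log([A⁻]/[HA]) = pH − pKa = 5.24 − 4.7011 = 0.5389. [A⁻]/[HA] = 10^(0.5389) = 3.46

[A⁻]/[HA] = 3.46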